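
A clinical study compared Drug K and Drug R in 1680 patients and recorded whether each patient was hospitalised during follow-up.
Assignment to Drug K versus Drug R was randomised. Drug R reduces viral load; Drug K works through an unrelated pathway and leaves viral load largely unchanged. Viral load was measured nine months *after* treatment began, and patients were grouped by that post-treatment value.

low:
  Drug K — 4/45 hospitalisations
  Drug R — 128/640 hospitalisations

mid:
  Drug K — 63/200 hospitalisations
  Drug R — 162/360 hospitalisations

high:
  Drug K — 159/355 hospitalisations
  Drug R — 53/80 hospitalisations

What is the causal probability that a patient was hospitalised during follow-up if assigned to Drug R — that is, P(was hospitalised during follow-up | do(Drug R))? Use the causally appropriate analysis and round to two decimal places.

0.32

Within every viral load level Drug K has the lower rate, yet pooled Drug R does — Simpson's reversal.
Viral load here is a post-treatment variable shaped by the drug; conditioning on it would introduce bias rather than remove it. The overall comparison is the causal one.
So P(outcome | do(Drug R)) is just the pooled rate for Drug R: 343/1080 = 0.318.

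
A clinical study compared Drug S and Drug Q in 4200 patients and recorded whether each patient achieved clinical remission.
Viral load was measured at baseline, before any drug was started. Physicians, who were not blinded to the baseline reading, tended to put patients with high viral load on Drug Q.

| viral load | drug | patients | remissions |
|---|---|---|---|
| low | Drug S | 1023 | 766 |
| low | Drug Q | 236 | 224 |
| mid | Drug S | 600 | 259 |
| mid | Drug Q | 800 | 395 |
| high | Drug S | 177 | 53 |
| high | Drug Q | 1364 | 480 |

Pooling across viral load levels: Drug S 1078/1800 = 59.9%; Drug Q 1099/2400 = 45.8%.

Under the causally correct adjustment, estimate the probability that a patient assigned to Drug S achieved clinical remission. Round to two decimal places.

The viral load-specific comparison favours Drug Q throughout, but the pooled figures favour Drug S. The question is whether to condition on viral load.
Here viral load is a common cause — it drives both which drug a case falls under and the outcome. The crude comparison mixes populations; the stratum-specific rates are the causally relevant ones.
Standardising Drug S to the population viral load mix: 0.300·766/1023 + 0.333·259/600 + 0.367·53/177 = 0.478.

0.48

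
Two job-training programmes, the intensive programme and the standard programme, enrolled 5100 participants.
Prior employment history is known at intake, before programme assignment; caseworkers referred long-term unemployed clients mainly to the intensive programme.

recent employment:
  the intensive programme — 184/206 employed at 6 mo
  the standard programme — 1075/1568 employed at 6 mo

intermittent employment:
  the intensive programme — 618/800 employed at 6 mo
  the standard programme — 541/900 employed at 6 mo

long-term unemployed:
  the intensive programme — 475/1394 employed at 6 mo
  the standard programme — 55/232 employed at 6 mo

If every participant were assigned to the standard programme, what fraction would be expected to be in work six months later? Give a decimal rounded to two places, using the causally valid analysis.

the intensive programme is higher inside every prior employment history stratum but the standard programme is higher in aggregate. Whether to stratify depends on how prior employment history relates to the programme.
The imbalance in prior employment history arose from how participants were allocated, not from anything the programme did; and prior employment history independently affects the outcome. The pooled gap is confounded — condition on prior employment history.
Standardising the standard programme to the population prior employment history mix: 0.348·1075/1568 + 0.333·541/900 + 0.319·55/232 = 0.514.

0.51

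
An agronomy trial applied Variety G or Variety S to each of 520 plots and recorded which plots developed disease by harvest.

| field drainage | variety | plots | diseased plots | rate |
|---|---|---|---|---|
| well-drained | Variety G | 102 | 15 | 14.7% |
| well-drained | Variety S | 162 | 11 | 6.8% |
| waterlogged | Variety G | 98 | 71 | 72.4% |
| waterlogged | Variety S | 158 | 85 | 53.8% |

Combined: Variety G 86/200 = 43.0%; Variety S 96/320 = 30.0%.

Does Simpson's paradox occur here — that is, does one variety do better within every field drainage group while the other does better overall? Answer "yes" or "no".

no

Within each field drainage level (well-drained 14.7% vs 6.8%; waterlogged 72.4% vs 53.8%), Variety S has the lower rate every time. Pooled: 43.0% vs 30.0% — Variety S has the lower rate overall. They agree.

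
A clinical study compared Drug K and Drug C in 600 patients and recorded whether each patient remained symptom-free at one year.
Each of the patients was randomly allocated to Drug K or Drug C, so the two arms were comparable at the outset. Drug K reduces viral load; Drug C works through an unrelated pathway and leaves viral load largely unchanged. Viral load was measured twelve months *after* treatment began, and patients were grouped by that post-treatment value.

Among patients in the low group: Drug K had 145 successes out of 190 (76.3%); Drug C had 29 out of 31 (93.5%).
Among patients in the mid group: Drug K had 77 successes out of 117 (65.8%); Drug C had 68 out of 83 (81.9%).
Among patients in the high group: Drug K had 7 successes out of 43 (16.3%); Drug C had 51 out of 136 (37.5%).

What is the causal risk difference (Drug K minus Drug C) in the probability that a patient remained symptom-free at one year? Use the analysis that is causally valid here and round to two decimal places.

Within every viral load level Drug C has the higher rate, yet pooled Drug K does — Simpson's reversal.
Viral load is recorded after the drug and is itself shifted by it — it sits on the causal path from drug to outcome. Conditioning on a mediator would strip out part of the effect we want; the pooled comparison gives the total causal effect.
The causal difference is the pooled difference: 0.654 − 0.592 = +0.062.

+0.06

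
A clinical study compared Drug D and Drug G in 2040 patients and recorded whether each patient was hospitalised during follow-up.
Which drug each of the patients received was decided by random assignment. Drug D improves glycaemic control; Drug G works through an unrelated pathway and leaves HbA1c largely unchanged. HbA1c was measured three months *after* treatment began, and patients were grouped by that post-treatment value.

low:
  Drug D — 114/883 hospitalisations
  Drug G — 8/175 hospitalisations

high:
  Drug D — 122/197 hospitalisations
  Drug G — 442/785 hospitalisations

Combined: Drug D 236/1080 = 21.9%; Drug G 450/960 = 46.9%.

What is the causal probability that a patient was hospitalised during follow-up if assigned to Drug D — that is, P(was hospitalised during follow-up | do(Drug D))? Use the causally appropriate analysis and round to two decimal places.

HbA1c is downstream of the drug. One should not condition on a consequence of treatment, so the overall rates are the right comparison.
So P(outcome | do(Drug D)) is just the pooled rate for Drug D: 236/1080 = 0.219.

0.22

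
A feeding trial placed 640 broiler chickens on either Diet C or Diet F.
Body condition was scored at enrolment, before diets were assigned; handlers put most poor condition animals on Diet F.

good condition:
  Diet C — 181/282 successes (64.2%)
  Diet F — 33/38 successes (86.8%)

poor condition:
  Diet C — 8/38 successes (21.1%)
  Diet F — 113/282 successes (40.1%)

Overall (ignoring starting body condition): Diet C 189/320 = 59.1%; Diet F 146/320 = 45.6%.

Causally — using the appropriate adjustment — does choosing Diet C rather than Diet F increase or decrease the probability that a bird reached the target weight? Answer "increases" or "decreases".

Diet F is higher inside every starting body condition stratum but Diet C is higher in aggregate. Whether to stratify depends on how starting body condition relates to the diet.
Since starting body condition is a pre-existing factor (not a product of the diet) and it affects the outcome on its own, it is a confounder. The stratified rates, not the pooled rate, identify the causal effect.
Within each level — good condition: 64.2% vs 86.8%; poor condition: 21.1% vs 40.1% — Diet F is higher every time.

decreases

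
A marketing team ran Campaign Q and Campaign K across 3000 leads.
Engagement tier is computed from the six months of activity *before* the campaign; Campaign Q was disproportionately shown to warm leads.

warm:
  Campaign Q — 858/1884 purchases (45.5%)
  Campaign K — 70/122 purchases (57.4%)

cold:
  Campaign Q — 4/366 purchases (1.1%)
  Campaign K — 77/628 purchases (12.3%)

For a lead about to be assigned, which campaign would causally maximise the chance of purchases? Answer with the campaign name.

Campaign K

The stratified and pooled comparisons disagree (Campaign K wins within each engagement tier; Campaign Q wins overall), so the answer turns on the causal role of engagement tier.
Engagement tier differs across campaigns for reasons unrelated to any effect of the campaign itself, and it separately predicts the outcome — a classic confounder. We must compare within engagement tier levels.
Within each level — warm: 45.5% vs 57.4%; cold: 1.1% vs 12.3% — Campaign K is higher every time.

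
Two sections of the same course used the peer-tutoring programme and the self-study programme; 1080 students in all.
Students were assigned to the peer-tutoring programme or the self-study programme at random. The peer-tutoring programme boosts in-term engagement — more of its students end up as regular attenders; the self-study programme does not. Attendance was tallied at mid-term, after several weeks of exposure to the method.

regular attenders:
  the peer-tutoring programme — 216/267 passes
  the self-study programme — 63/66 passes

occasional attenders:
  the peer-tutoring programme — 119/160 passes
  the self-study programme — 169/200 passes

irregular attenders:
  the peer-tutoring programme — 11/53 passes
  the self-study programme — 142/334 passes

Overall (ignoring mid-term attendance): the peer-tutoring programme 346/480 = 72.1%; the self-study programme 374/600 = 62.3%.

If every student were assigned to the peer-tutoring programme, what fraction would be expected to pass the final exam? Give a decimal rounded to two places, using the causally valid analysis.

0.72

the self-study programme is higher inside every mid-term attendance stratum but the peer-tutoring programme is higher in aggregate. Whether to stratify depends on how mid-term attendance relates to the teaching method.
Stratifying would compare teaching methods among students the teaching methods themselves sorted into mid-term attendance groups — a form of selection on an intermediate. The unconditioned pooled rates give the total causal effect.
So P(outcome | do(the peer-tutoring programme)) is just the pooled rate for the peer-tutoring programme: 346/480 = 0.721.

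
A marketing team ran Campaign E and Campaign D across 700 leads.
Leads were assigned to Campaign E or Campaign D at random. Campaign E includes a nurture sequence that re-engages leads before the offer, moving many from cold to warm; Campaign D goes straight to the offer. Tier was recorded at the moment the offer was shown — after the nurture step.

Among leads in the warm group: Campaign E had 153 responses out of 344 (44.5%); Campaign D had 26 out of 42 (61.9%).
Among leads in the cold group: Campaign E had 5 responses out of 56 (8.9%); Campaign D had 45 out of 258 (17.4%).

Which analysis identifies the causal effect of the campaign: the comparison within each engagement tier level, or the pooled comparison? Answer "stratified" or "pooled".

The stratified and pooled comparisons disagree (Campaign D wins within each engagement tier; Campaign E wins overall), so the answer turns on the causal role of engagement tier.
The distribution of engagement tier is itself part of what the campaign does — it is an intermediate outcome. Holding it fixed would remove that part of the effect; the total effect is the pooled difference.
Pooled: Campaign E 39.5% vs Campaign D 23.7%; Campaign E is higher overall.

pooled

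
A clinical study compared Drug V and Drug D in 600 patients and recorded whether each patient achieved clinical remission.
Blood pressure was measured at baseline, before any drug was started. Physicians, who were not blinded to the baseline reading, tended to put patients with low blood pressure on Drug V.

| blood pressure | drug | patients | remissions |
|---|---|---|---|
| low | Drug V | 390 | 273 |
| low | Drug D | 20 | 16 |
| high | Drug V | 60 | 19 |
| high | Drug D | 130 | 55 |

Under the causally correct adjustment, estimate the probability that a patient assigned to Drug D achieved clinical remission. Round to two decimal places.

The stratified and pooled comparisons disagree (Drug D wins within each blood pressure; Drug V wins overall), so the answer turns on the causal role of blood pressure.
Here blood pressure is a common cause — it drives both which drug a case falls under and the outcome. The crude comparison mixes populations; the stratum-specific rates are the causally relevant ones.
Standardising Drug D to the population blood pressure mix: 0.683·16/20 + 0.317·55/130 = 0.681.

0.68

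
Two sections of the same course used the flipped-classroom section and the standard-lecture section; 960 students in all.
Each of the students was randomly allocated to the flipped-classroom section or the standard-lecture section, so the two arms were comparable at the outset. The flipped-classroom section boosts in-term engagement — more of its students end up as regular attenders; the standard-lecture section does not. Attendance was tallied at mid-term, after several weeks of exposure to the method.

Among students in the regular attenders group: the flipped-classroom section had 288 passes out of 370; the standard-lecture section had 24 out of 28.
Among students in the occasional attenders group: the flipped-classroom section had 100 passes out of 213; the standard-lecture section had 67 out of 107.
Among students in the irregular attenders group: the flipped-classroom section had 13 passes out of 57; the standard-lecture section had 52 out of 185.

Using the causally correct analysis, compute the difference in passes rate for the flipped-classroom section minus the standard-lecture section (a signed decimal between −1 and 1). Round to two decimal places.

+0.18

the standard-lecture section is higher inside every mid-term attendance stratum but the flipped-classroom section is higher in aggregate. Whether to stratify depends on how mid-term attendance relates to the teaching method.
Stratifying would compare teaching methods among students the teaching methods themselves sorted into mid-term attendance groups — a form of selection on an intermediate. The unconditioned pooled rates give the total causal effect.
The causal difference is the pooled difference: 0.627 − 0.447 = +0.180.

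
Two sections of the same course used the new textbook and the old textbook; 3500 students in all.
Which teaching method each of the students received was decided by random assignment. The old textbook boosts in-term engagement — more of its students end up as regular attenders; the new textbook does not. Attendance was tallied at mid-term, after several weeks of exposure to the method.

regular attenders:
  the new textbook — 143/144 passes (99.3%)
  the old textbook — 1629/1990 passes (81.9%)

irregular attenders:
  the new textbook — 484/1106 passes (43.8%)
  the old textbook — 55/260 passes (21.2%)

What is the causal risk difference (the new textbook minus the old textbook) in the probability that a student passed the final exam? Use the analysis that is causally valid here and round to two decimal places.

-0.25

Within every mid-term attendance level the new textbook has the higher rate, yet pooled the old textbook does — Simpson's reversal.
Mid-term attendance is recorded after the teaching method and is itself shifted by it — it sits on the causal path from teaching method to outcome. Conditioning on a mediator would strip out part of the effect we want; the pooled comparison gives the total causal effect.
The causal difference is the pooled difference: 0.502 − 0.748 = -0.247.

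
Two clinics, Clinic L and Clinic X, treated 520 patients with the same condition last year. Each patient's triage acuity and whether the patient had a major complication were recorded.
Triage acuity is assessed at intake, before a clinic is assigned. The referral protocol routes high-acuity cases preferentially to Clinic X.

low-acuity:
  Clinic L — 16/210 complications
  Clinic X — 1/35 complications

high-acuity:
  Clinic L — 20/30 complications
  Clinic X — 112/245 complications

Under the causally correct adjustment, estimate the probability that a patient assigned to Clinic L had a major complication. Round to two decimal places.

The triage acuity-specific comparison favours Clinic X throughout, but the pooled figures favour Clinic L. The question is whether to condition on triage acuity.
Nothing the clinic does changes triage acuity; the imbalance is an allocation artefact. With triage acuity also predicting the outcome, the pooled figure is confounded, and the within-stratum comparison is the causal one.
Standardising Clinic L to the population triage acuity mix: 0.471·16/210 + 0.529·20/30 = 0.388.

0.39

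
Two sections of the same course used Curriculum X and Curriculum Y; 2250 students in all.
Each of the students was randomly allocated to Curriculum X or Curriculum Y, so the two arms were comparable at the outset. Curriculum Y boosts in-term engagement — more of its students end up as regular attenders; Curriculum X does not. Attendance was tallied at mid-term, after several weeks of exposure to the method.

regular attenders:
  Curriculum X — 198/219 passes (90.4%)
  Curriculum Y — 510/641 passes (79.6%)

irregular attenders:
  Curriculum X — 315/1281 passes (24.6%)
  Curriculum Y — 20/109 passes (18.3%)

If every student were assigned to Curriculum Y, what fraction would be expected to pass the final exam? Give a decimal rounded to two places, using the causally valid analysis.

The stratified and pooled comparisons disagree (Curriculum X wins within each mid-term attendance; Curriculum Y wins overall), so the answer turns on the causal role of mid-term attendance.
Mid-term attendance is recorded after the teaching method and is itself shifted by it — it sits on the causal path from teaching method to outcome. Conditioning on a mediator would strip out part of the effect we want; the pooled comparison gives the total causal effect.
So P(outcome | do(Curriculum Y)) is just the pooled rate for Curriculum Y: 530/750 = 0.707.

0.71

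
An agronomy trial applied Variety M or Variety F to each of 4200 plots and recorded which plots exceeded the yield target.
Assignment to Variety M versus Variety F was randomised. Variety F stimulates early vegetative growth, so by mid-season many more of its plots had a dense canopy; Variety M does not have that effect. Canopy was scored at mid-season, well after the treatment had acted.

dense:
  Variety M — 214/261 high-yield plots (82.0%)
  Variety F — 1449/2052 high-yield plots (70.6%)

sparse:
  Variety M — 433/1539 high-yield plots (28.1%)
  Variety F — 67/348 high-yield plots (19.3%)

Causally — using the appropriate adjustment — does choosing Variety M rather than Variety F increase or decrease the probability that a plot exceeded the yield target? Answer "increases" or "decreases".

decreases

Because the variety influences mid-season canopy, mid-season canopy is a post-treatment mediator, not a confounder. Stratifying on it would bias the estimate; the causal effect is the crude pooled difference.
Pooled: Variety M 35.9% vs Variety F 63.2%; Variety F is higher overall.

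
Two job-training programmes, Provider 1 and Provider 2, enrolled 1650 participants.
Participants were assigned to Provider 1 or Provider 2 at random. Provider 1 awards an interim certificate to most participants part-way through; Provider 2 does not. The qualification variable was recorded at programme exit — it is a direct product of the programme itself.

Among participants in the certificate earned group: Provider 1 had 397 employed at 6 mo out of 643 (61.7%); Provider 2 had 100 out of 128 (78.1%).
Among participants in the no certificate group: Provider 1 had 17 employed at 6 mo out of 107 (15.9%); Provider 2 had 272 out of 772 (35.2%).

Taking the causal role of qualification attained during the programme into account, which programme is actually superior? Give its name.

Qualification attained during the programme is downstream of the programme. One should not condition on a consequence of treatment, so the overall rates are the right comparison.
Pooled: Provider 1 55.2% vs Provider 2 41.3%; Provider 1 is higher overall.

Provider 1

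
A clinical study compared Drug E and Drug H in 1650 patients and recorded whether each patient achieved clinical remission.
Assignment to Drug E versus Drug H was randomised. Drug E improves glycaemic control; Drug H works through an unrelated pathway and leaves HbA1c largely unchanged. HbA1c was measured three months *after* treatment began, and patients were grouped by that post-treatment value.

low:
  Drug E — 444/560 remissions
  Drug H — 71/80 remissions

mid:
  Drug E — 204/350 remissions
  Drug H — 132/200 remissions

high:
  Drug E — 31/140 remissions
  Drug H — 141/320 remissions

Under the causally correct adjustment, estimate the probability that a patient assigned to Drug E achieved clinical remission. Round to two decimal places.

0.65

Stratifying would compare drugs among patients the drugs themselves sorted into HbA1c groups — a form of selection on an intermediate. The unconditioned pooled rates give the total causal effect.
So P(outcome | do(Drug E)) is just the pooled rate for Drug E: 679/1050 = 0.647.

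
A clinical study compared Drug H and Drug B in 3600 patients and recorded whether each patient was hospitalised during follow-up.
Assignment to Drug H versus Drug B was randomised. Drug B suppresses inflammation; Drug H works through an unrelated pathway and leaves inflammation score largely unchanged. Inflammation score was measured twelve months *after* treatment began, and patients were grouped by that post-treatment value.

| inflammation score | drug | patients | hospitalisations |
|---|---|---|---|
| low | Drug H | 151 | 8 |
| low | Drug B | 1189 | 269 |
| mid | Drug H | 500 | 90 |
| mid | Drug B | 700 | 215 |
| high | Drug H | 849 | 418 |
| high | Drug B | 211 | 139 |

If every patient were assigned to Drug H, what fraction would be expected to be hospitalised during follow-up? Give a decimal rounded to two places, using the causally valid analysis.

The inflammation score-specific comparison favours Drug H throughout, but the pooled figures favour Drug B. The question is whether to condition on inflammation score.
The distribution of inflammation score is itself part of what the drug does — it is an intermediate outcome. Holding it fixed would remove that part of the effect; the total effect is the pooled difference.
So P(outcome | do(Drug H)) is just the pooled rate for Drug H: 516/1500 = 0.344.

0.34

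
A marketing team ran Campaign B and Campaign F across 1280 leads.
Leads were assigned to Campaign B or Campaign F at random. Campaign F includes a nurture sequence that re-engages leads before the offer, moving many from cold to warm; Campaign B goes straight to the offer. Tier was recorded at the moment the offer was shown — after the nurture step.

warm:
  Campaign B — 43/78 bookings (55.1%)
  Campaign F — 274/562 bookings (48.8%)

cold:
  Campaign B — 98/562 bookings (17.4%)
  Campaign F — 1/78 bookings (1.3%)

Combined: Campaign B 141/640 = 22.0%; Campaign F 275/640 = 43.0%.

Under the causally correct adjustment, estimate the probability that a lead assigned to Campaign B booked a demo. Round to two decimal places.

0.22

Engagement tier lies on the pathway campaign → engagement tier → outcome, so adjusting for it blocks the indirect effect. For the total causal effect of campaign, use the unadjusted pooled rates.
So P(outcome | do(Campaign B)) is just the pooled rate for Campaign B: 141/640 = 0.220.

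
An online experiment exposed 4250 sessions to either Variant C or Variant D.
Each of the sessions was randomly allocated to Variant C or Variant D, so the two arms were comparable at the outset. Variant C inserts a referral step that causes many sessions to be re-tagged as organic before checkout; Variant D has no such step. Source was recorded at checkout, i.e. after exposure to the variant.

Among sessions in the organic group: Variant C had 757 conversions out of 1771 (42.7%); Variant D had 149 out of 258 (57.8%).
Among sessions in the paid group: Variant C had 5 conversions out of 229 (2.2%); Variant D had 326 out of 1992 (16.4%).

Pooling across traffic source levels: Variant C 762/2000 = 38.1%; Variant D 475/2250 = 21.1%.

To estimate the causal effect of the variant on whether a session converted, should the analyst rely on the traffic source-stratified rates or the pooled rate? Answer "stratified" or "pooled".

The traffic source-specific comparison favours Variant D throughout, but the pooled figures favour Variant C. The question is whether to condition on traffic source.
Traffic source lies on the pathway variant → traffic source → outcome, so adjusting for it blocks the indirect effect. For the total causal effect of variant, use the unadjusted pooled rates.
Pooled: Variant C 38.1% vs Variant D 21.1%; Variant C is higher overall.

pooled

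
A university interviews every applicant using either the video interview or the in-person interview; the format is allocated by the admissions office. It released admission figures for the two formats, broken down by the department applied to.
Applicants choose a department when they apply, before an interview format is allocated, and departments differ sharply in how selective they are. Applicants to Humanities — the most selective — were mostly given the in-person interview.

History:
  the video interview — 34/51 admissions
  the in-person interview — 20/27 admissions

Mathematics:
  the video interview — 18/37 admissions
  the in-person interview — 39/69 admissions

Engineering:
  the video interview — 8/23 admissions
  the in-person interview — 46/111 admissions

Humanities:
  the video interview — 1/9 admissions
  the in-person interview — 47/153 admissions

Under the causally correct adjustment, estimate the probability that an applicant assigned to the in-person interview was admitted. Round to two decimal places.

The stratified and pooled comparisons disagree (the in-person interview wins within each department; the video interview wins overall), so the answer turns on the causal role of department.
Department satisfies the back-door criterion: it is not a descendant of the interview format, and it blocks the spurious path from interview format to outcome. Adjusting for it (i.e., using the within-department rates) gives the causal effect.
Standardising the in-person interview to the population department mix: 0.163·20/27 + 0.221·39/69 + 0.279·46/111 + 0.338·47/153 = 0.465.

0.46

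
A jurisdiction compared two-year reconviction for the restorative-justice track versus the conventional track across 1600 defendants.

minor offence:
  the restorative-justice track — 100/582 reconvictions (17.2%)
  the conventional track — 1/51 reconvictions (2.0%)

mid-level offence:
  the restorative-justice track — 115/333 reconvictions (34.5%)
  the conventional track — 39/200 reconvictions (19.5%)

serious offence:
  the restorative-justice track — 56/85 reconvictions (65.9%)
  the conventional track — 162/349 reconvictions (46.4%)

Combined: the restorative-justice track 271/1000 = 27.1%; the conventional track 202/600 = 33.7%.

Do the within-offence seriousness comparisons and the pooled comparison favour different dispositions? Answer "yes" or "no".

Within each offence seriousness level (minor offence 17.2% vs 2.0%; mid-level offence 34.5% vs 19.5%; serious offence 65.9% vs 46.4%), the conventional track has the lower rate every time. Pooled: 27.1% vs 33.7% — the restorative-justice track has the lower rate overall. The two comparisons disagree.

yes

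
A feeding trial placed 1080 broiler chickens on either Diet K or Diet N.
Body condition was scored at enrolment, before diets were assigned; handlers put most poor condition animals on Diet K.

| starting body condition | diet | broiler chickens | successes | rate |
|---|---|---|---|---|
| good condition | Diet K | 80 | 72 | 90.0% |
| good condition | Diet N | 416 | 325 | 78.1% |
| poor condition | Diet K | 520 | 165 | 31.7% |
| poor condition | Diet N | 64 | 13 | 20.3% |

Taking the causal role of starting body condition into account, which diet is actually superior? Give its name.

Diet K

Diet K is higher inside every starting body condition stratum but Diet N is higher in aggregate. Whether to stratify depends on how starting body condition relates to the diet.
Starting body condition is set before the diet has any effect — it is not caused by the diet — and it independently drives the outcome. That makes it a confounder, so the causal comparison is within starting body condition levels.
Within each level — good condition: 90.0% vs 78.1%; poor condition: 31.7% vs 20.3% — Diet K is higher every time.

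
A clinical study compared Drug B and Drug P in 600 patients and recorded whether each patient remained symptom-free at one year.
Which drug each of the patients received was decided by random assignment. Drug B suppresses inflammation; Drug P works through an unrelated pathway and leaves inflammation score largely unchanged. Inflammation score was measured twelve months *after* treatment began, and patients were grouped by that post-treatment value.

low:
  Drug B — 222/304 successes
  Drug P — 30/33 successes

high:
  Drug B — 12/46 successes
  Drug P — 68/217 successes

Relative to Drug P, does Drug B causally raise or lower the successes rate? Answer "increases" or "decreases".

Stratifying would compare drugs among patients the drugs themselves sorted into inflammation score groups — a form of selection on an intermediate. The unconditioned pooled rates give the total causal effect.
Pooled: Drug B 66.9% vs Drug P 39.2%; Drug B is higher overall.

increases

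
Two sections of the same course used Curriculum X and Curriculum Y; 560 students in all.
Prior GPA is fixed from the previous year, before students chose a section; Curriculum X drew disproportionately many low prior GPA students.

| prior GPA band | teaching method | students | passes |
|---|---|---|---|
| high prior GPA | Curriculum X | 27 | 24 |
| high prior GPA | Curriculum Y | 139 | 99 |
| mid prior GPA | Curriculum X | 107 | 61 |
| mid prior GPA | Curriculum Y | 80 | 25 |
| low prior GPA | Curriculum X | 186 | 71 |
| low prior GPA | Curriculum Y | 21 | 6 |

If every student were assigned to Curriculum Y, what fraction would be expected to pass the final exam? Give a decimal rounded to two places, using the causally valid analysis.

0.42

Curriculum X is higher inside every prior GPA band stratum but Curriculum Y is higher in aggregate. Whether to stratify depends on how prior GPA band relates to the teaching method.
Prior GPA band satisfies the back-door criterion: it is not a descendant of the teaching method, and it blocks the spurious path from teaching method to outcome. Adjusting for it (i.e., using the within-prior GPA band rates) gives the causal effect.
Standardising Curriculum Y to the population prior GPA band mix: 0.296·99/139 + 0.334·25/80 + 0.370·6/21 = 0.421.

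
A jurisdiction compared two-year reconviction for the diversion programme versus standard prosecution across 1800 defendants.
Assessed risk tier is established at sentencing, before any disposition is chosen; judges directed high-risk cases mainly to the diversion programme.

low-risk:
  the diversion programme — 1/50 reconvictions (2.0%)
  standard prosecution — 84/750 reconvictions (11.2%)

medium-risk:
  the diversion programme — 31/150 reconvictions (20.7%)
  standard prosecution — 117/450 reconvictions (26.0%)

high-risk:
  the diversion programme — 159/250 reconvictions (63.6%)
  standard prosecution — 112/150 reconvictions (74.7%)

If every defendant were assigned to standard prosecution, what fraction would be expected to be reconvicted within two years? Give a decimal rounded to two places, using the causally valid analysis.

0.30

The stratified and pooled comparisons disagree (the diversion programme wins within each assessed risk tier; standard prosecution wins overall), so the answer turns on the causal role of assessed risk tier.
Here assessed risk tier is a common cause — it drives both which disposition a case falls under and the outcome. The crude comparison mixes populations; the stratum-specific rates are the causally relevant ones.
Standardising standard prosecution to the population assessed risk tier mix: 0.444·84/750 + 0.333·117/450 + 0.222·112/150 = 0.302.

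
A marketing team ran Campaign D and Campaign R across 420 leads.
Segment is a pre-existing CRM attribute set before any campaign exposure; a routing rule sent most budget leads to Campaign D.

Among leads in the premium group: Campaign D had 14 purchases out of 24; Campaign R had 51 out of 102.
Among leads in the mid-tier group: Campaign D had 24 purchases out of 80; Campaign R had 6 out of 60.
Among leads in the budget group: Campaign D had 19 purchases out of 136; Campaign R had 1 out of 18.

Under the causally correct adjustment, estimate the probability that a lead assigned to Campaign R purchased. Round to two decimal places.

Campaign D is higher inside every customer segment stratum but Campaign R is higher in aggregate. Whether to stratify depends on how customer segment relates to the campaign.
Here customer segment is a common cause — it drives both which campaign a case falls under and the outcome. The crude comparison mixes populations; the stratum-specific rates are the causally relevant ones.
Standardising Campaign R to the population customer segment mix: 0.300·51/102 + 0.333·6/60 + 0.367·1/18 = 0.204.

0.20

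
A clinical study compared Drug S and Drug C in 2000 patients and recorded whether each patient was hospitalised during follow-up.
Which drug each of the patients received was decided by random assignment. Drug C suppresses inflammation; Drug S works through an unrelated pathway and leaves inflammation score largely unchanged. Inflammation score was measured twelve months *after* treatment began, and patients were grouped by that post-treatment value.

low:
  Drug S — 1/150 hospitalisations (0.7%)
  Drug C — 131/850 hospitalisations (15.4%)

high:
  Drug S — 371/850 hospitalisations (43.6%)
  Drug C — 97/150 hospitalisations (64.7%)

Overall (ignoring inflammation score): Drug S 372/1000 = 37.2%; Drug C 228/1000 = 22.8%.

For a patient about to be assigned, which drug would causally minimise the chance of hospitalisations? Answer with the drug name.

Stratifying would compare drugs among patients the drugs themselves sorted into inflammation score groups — a form of selection on an intermediate. The unconditioned pooled rates give the total causal effect.
Pooled: Drug S 37.2% vs Drug C 22.8%; Drug C is lower overall.

Drug C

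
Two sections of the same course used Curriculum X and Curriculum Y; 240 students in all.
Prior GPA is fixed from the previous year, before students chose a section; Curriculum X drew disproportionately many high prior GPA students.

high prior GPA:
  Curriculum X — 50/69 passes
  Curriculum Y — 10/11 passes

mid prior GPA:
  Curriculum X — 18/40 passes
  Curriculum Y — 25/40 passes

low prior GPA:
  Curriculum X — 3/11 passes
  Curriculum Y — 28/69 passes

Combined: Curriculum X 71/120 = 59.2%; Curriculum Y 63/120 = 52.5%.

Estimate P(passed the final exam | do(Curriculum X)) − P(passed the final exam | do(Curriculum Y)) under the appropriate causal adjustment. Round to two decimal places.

-0.16

The stratified and pooled comparisons disagree (Curriculum Y wins within each prior GPA band; Curriculum X wins overall), so the answer turns on the causal role of prior GPA band.
The imbalance in prior GPA band arose from how students were allocated, not from anything the teaching method did; and prior GPA band independently affects the outcome. The pooled gap is confounded — condition on prior GPA band.
Adjusting over the population distribution of prior GPA band: 0.333·(0.725−0.909) + 0.333·(0.450−0.625) + 0.333·(0.273−0.406) = -0.164.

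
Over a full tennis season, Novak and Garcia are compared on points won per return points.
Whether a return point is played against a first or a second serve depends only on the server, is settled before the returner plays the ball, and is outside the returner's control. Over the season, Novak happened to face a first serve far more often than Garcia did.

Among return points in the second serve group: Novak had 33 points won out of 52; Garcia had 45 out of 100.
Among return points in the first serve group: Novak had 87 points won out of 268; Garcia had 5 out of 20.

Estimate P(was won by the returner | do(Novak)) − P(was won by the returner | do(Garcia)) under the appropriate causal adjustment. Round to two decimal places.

+0.11

The imbalance in serve type arose from how return points were allocated, not from anything the player did; and serve type independently affects the outcome. The pooled gap is confounded — condition on serve type.
Adjusting over the population distribution of serve type: 0.345·(0.635−0.450) + 0.655·(0.325−0.250) = +0.113.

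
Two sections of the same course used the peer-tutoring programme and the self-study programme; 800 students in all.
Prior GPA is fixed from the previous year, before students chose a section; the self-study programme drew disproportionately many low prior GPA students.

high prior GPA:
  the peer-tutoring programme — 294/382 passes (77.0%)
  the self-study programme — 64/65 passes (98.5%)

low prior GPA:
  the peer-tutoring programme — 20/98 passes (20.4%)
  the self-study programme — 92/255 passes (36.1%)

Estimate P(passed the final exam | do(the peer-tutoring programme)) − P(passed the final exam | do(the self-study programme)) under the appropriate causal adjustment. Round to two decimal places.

-0.19

Since prior GPA band is a pre-existing factor (not a product of the teaching method) and it affects the outcome on its own, it is a confounder. The stratified rates, not the pooled rate, identify the causal effect.
Adjusting over the population distribution of prior GPA band: 0.559·(0.770−0.985) + 0.441·(0.204−0.361) = -0.189.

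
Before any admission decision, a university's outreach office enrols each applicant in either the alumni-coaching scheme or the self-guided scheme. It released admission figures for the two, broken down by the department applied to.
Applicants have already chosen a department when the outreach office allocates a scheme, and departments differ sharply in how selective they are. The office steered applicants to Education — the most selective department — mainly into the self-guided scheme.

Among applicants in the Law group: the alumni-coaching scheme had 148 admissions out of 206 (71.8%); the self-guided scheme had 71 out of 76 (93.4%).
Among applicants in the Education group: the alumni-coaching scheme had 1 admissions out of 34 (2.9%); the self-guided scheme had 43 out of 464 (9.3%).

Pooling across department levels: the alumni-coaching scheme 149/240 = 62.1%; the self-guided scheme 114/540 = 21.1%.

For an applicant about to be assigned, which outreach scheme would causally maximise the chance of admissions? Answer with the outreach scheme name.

The stratified and pooled comparisons disagree (the self-guided scheme wins within each department; the alumni-coaching scheme wins overall), so the answer turns on the causal role of department.
Since department is a pre-existing factor (not a product of the outreach scheme) and it affects the outcome on its own, it is a confounder. The stratified rates, not the pooled rate, identify the causal effect.
Within each level — Law: 71.8% vs 93.4%; Education: 2.9% vs 9.3% — the self-guided scheme is higher every time.

the self-guided scheme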